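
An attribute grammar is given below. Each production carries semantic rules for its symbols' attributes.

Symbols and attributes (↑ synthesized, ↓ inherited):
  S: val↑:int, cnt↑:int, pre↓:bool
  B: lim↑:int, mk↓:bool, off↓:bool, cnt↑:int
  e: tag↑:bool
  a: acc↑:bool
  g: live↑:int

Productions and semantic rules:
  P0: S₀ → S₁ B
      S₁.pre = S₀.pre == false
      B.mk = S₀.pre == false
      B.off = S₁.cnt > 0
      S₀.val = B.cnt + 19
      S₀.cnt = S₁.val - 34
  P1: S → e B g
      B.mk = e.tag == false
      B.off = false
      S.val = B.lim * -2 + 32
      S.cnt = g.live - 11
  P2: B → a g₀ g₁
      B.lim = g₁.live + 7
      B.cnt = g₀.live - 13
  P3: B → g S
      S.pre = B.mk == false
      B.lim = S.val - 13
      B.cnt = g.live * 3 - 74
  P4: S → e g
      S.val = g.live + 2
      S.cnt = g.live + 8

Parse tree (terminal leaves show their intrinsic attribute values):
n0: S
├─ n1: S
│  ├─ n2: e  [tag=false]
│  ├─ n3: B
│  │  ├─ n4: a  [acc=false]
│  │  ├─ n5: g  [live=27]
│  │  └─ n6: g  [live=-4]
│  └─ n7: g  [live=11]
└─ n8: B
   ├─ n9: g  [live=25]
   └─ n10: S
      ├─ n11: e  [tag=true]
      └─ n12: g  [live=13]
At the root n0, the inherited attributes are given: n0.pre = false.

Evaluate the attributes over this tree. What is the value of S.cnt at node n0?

-8

1. n0.pre = false  [given at root]
2. n1.pre = true  [S₀.pre == false]
3. n2.tag = false  [terminal]
4. n3.mk = true  [e.tag == false]
5. n3.off = false  [false]
6. n4.acc = false  [terminal]
7. n5.live = 27  [terminal]
8. n6.live = -4  [terminal]
9. n3.lim = 3  [g₁.live + 7]
10. n3.cnt = 14  [g₀.live - 13]
11. n7.live = 11  [terminal]
12. n1.val = 26  [B.lim * -2 + 32]
13. n1.cnt = 0  [g.live - 11]
14. n8.mk = true  [S₀.pre == false]
15. n8.off = false  [S₁.cnt > 0]
16. n9.live = 25  [terminal]
17. n10.pre = false  [B.mk == false]
18. n11.tag = true  [terminal]
19. n12.live = 13  [terminal]
20. n10.val = 15  [g.live + 2]
21. n10.cnt = 21  [g.live + 8]
22. n8.lim = 2  [S.val - 13]
23. n8.cnt = 1  [g.live * 3 - 74]
24. n0.val = 20  [B.cnt + 19]
25. n0.cnt = -8  [S₁.val - 34]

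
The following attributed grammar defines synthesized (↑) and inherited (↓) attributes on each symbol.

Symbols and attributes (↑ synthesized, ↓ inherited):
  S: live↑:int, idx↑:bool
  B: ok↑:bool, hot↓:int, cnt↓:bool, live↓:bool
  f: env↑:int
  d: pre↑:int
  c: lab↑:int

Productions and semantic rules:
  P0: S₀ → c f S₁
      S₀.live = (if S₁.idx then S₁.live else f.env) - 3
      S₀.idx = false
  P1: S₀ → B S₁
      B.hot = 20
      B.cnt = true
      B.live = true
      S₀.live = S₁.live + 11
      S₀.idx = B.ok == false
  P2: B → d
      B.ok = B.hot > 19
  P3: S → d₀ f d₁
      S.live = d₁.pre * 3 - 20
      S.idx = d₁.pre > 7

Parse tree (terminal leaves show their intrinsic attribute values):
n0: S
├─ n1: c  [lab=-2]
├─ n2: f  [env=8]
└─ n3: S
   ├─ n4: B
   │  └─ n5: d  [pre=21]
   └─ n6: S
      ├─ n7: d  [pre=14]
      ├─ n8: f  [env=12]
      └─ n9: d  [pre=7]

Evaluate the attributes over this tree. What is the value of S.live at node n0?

1. n1.lab = -2  [terminal]
2. n2.env = 8  [terminal]
3. n4.hot = 20  [20]
4. n4.cnt = true  [true]
5. n4.live = true  [true]
6. n5.pre = 21  [terminal]
7. n4.ok = true  [B.hot > 19]
8. n7.pre = 14  [terminal]
9. n8.env = 12  [terminal]
10. n9.pre = 7  [terminal]
11. n6.live = 1  [d₁.pre * 3 - 20]
12. n6.idx = false  [d₁.pre > 7]
13. n3.live = 12  [S₁.live + 11]
14. n3.idx = false  [B.ok == false]
15. n0.live = 5  [(if S₁.idx then S₁.live else f.env) - 3]
16. n0.idx = false  [false]

5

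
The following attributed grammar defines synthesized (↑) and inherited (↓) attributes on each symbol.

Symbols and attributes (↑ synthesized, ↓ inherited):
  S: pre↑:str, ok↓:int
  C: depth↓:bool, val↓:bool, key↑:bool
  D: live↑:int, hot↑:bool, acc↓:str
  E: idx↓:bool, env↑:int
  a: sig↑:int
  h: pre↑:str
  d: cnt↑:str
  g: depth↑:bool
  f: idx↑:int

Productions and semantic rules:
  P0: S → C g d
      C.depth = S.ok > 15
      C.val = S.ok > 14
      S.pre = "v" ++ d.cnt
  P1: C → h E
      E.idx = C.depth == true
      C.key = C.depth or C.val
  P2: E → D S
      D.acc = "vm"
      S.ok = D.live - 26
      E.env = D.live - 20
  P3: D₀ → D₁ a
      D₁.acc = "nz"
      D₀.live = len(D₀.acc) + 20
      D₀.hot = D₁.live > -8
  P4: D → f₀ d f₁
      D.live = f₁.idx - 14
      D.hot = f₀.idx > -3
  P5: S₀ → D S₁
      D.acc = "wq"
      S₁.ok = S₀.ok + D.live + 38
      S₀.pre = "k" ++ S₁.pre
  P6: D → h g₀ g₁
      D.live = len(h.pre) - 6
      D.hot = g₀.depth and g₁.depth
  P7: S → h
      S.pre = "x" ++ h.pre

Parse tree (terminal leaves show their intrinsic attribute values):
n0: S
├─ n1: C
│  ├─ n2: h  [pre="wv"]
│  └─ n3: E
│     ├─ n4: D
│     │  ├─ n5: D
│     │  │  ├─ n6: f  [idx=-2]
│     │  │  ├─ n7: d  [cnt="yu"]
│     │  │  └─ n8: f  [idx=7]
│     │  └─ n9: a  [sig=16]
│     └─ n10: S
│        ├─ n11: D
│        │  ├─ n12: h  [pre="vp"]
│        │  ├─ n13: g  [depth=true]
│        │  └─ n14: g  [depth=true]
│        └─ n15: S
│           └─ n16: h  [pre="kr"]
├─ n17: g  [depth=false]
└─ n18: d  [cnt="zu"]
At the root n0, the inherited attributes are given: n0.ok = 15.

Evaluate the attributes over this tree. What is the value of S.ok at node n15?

1. n0.ok = 15  [given at root]
2. n1.depth = false  [S.ok > 15]
3. n1.val = true  [S.ok > 14]
4. n2.pre = "wv"  [terminal]
5. n3.idx = false  [C.depth == true]
6. n4.acc = "vm"  ["vm"]
7. n5.acc = "nz"  ["nz"]
8. n6.idx = -2  [terminal]
9. n7.cnt = "yu"  [terminal]
10. n8.idx = 7  [terminal]
11. n5.live = -7  [f₁.idx - 14]
12. n5.hot = true  [f₀.idx > -3]
13. n9.sig = 16  [terminal]
14. n4.live = 22  [len(D₀.acc) + 20]
15. n4.hot = true  [D₁.live > -8]
16. n10.ok = -4  [D.live - 26]
17. n11.acc = "wq"  ["wq"]
18. n12.pre = "vp"  [terminal]
19. n13.depth = true  [terminal]
20. n14.depth = true  [terminal]
21. n11.live = -4  [len(h.pre) - 6]
22. n11.hot = true  [g₀.depth and g₁.depth]
23. n15.ok = 30  [S₀.ok + D.live + 38]
24. n16.pre = "kr"  [terminal]
25. n15.pre = "xkr"  ["x" ++ h.pre]
26. n10.pre = "kxkr"  ["k" ++ S₁.pre]
27. n3.env = 2  [D.live - 20]
28. n1.key = true  [C.depth or C.val]
29. n17.depth = false  [terminal]
30. n18.cnt = "zu"  [terminal]
31. n0.pre = "vzu"  ["v" ++ d.cnt]

30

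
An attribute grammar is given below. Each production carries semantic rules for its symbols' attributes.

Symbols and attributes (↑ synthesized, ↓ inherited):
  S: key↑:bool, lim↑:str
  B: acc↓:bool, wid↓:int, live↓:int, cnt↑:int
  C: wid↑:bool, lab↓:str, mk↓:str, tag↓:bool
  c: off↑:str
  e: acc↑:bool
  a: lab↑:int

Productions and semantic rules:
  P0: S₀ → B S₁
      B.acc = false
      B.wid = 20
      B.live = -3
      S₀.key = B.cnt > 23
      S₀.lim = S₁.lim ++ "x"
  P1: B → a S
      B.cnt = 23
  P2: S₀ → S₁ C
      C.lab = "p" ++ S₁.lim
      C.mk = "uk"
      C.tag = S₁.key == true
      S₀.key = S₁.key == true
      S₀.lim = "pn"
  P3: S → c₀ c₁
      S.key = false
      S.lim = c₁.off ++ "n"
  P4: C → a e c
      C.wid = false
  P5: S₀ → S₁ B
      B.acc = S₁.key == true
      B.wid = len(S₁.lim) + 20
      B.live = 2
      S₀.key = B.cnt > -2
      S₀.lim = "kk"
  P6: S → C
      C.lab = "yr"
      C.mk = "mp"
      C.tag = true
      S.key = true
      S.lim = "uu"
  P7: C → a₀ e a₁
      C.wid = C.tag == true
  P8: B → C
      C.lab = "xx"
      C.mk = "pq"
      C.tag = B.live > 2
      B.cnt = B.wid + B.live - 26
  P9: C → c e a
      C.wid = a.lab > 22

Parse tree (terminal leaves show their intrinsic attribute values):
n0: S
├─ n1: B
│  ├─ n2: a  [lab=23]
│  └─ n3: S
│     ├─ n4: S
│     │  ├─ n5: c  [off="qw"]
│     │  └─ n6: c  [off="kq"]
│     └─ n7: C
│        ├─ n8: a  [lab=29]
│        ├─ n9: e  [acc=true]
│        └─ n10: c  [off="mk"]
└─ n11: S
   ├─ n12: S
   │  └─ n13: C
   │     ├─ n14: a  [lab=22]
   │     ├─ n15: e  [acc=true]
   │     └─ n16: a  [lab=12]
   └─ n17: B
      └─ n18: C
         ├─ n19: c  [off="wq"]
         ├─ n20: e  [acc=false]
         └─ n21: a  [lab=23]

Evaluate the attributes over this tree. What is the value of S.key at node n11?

1. n1.acc = false  [false]
2. n1.wid = 20  [20]
3. n1.live = -3  [-3]
4. n2.lab = 23  [terminal]
5. n5.off = "qw"  [terminal]
6. n6.off = "kq"  [terminal]
7. n4.key = false  [false]
8. n4.lim = "kqn"  [c₁.off ++ "n"]
9. n7.lab = "pkqn"  ["p" ++ S₁.lim]
10. n7.mk = "uk"  ["uk"]
11. n7.tag = false  [S₁.key == true]
12. n8.lab = 29  [terminal]
13. n9.acc = true  [terminal]
14. n10.off = "mk"  [terminal]
15. n7.wid = false  [false]
16. n3.key = false  [S₁.key == true]
17. n3.lim = "pn"  ["pn"]
18. n1.cnt = 23  [23]
19. n13.lab = "yr"  ["yr"]
20. n13.mk = "mp"  ["mp"]
21. n13.tag = true  [true]
22. n14.lab = 22  [terminal]
23. n15.acc = true  [terminal]
24. n16.lab = 12  [terminal]
25. n13.wid = true  [C.tag == true]
26. n12.key = true  [true]
27. n12.lim = "uu"  ["uu"]
28. n17.acc = true  [S₁.key == true]
29. n17.wid = 22  [len(S₁.lim) + 20]
30. n17.live = 2  [2]
31. n18.lab = "xx"  ["xx"]
32. n18.mk = "pq"  ["pq"]
33. n18.tag = false  [B.live > 2]
34. n19.off = "wq"  [terminal]
35. n20.acc = false  [terminal]
36. n21.lab = 23  [terminal]
37. n18.wid = true  [a.lab > 22]
38. n17.cnt = -2  [B.wid + B.live - 26]
39. n11.key = false  [B.cnt > -2]
40. n11.lim = "kk"  ["kk"]
41. n0.key = false  [B.cnt > 23]
42. n0.lim = "kkx"  [S₁.lim ++ "x"]

false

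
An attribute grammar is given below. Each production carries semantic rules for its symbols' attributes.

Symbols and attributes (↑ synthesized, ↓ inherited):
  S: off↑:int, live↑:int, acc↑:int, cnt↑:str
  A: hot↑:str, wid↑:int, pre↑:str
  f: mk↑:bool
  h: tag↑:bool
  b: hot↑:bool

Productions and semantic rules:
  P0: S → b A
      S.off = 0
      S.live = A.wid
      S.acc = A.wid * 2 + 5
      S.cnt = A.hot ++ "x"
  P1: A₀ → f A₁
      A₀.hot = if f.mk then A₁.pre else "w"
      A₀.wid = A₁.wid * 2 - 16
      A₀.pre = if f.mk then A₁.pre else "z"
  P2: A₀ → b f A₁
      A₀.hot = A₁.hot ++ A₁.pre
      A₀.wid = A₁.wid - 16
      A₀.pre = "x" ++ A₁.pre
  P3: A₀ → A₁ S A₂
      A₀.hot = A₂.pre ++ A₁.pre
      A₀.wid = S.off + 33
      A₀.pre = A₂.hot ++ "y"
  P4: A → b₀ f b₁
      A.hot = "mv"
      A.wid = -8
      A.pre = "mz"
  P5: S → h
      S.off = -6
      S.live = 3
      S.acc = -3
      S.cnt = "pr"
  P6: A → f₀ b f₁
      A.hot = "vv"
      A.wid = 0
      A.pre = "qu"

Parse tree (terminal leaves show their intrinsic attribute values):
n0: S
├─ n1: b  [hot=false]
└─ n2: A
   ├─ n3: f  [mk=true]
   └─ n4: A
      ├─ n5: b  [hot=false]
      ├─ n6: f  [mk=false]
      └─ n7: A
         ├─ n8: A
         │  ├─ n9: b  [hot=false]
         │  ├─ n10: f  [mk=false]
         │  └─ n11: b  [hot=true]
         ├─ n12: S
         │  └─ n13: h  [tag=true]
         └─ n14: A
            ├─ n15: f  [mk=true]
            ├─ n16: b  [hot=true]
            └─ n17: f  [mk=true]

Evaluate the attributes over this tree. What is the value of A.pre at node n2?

"xvvy"

1. n1.hot = false  [terminal]
2. n3.mk = true  [terminal]
3. n5.hot = false  [terminal]
4. n6.mk = false  [terminal]
5. n9.hot = false  [terminal]
6. n10.mk = false  [terminal]
7. n11.hot = true  [terminal]
8. n8.hot = "mv"  ["mv"]
9. n8.wid = -8  [-8]
10. n8.pre = "mz"  ["mz"]
11. n13.tag = true  [terminal]
12. n12.off = -6  [-6]
13. n12.live = 3  [3]
14. n12.acc = -3  [-3]
15. n12.cnt = "pr"  ["pr"]
16. n15.mk = true  [terminal]
17. n16.hot = true  [terminal]
18. n17.mk = true  [terminal]
19. n14.hot = "vv"  ["vv"]
20. n14.wid = 0  [0]
21. n14.pre = "qu"  ["qu"]
22. n7.hot = "qumz"  [A₂.pre ++ A₁.pre]
23. n7.wid = 27  [S.off + 33]
24. n7.pre = "vvy"  [A₂.hot ++ "y"]
25. n4.hot = "qumzvvy"  [A₁.hot ++ A₁.pre]
26. n4.wid = 11  [A₁.wid - 16]
27. n4.pre = "xvvy"  ["x" ++ A₁.pre]
28. n2.hot = "xvvy"  [if f.mk then A₁.pre else "w"]
29. n2.wid = 6  [A₁.wid * 2 - 16]
30. n2.pre = "xvvy"  [if f.mk then A₁.pre else "z"]
31. n0.off = 0  [0]
32. n0.live = 6  [A.wid]
33. n0.acc = 17  [A.wid * 2 + 5]
34. n0.cnt = "xvvyx"  [A.hot ++ "x"]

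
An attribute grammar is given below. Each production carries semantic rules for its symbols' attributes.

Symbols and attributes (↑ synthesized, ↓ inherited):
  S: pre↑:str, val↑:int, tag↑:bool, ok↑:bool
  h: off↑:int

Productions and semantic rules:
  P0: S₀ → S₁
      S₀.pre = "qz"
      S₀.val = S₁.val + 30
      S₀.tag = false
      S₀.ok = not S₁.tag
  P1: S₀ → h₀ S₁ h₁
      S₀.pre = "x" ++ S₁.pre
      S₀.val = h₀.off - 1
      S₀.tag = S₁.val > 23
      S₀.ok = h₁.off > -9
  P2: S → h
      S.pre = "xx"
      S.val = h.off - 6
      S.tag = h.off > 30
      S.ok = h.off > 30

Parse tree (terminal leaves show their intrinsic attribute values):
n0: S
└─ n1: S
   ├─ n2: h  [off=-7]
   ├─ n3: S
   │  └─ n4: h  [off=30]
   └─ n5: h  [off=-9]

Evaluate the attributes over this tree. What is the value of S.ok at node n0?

1. n2.off = -7  [terminal]
2. n4.off = 30  [terminal]
3. n3.pre = "xx"  ["xx"]
4. n3.val = 24  [h.off - 6]
5. n3.tag = false  [h.off > 30]
6. n3.ok = false  [h.off > 30]
7. n5.off = -9  [terminal]
8. n1.pre = "xxx"  ["x" ++ S₁.pre]
9. n1.val = -8  [h₀.off - 1]
10. n1.tag = true  [S₁.val > 23]
11. n1.ok = false  [h₁.off > -9]
12. n0.pre = "qz"  ["qz"]
13. n0.val = 22  [S₁.val + 30]
14. n0.tag = false  [false]
15. n0.ok = false  [not S₁.tag]

false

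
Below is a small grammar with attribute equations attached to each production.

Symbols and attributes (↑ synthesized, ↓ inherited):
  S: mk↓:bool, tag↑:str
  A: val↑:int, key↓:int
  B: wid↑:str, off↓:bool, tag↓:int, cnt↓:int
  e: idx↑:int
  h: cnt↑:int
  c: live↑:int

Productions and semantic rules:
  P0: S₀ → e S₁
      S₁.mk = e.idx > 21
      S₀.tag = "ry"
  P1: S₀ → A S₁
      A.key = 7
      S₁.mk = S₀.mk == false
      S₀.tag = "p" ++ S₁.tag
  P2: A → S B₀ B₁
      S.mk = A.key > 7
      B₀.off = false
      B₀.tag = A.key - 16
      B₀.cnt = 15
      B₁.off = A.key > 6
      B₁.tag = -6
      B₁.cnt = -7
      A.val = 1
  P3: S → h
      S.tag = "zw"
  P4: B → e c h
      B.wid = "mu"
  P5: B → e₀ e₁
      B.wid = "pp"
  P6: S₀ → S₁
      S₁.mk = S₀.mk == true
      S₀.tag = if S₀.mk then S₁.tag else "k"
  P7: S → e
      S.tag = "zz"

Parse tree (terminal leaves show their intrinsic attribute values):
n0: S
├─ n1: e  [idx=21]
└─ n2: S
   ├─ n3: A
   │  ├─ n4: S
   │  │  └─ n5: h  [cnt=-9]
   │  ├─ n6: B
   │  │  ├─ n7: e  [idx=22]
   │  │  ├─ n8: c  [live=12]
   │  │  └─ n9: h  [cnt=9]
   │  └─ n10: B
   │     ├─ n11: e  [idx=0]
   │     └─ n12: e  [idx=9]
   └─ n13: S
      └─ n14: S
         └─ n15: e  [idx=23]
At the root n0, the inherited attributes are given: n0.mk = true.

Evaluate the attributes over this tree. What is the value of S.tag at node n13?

1. n0.mk = true  [given at root]
2. n1.idx = 21  [terminal]
3. n2.mk = false  [e.idx > 21]
4. n3.key = 7  [7]
5. n4.mk = false  [A.key > 7]
6. n5.cnt = -9  [terminal]
7. n4.tag = "zw"  ["zw"]
8. n6.off = false  [false]
9. n6.tag = -9  [A.key - 16]
10. n6.cnt = 15  [15]
11. n7.idx = 22  [terminal]
12. n8.live = 12  [terminal]
13. n9.cnt = 9  [terminal]
14. n6.wid = "mu"  ["mu"]
15. n10.off = true  [A.key > 6]
16. n10.tag = -6  [-6]
17. n10.cnt = -7  [-7]
18. n11.idx = 0  [terminal]
19. n12.idx = 9  [terminal]
20. n10.wid = "pp"  ["pp"]
21. n3.val = 1  [1]
22. n13.mk = true  [S₀.mk == false]
23. n14.mk = true  [S₀.mk == true]
24. n15.idx = 23  [terminal]
25. n14.tag = "zz"  ["zz"]
26. n13.tag = "zz"  [if S₀.mk then S₁.tag else "k"]
27. n2.tag = "pzz"  ["p" ++ S₁.tag]
28. n0.tag = "ry"  ["ry"]

"zz"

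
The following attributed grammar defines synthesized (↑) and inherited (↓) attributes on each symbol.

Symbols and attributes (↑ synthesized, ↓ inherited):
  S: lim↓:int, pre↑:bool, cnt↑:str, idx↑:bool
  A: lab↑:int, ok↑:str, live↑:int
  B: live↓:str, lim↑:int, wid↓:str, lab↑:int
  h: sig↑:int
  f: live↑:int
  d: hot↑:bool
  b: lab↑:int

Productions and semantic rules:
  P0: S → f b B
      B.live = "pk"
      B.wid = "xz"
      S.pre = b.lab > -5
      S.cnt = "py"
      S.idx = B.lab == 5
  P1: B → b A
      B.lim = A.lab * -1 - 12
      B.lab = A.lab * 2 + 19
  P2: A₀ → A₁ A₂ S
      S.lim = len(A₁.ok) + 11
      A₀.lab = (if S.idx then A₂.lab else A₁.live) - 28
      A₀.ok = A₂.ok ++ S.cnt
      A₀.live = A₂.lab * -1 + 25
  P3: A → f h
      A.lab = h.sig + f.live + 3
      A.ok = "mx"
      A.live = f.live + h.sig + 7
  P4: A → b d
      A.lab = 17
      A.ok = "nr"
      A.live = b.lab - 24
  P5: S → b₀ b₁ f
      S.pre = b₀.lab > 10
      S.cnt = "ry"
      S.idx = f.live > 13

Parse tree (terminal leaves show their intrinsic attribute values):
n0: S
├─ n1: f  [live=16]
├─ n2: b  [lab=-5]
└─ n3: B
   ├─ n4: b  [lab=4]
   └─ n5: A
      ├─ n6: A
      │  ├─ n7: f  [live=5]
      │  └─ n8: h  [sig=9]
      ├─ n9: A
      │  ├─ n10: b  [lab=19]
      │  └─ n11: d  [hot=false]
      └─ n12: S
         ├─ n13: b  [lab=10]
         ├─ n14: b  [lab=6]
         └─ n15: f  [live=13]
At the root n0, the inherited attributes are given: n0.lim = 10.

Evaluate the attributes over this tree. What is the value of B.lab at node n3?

5

1. n0.lim = 10  [given at root]
2. n1.live = 16  [terminal]
3. n2.lab = -5  [terminal]
4. n3.live = "pk"  ["pk"]
5. n3.wid = "xz"  ["xz"]
6. n4.lab = 4  [terminal]
7. n7.live = 5  [terminal]
8. n8.sig = 9  [terminal]
9. n6.lab = 17  [h.sig + f.live + 3]
10. n6.ok = "mx"  ["mx"]
11. n6.live = 21  [f.live + h.sig + 7]
12. n10.lab = 19  [terminal]
13. n11.hot = false  [terminal]
14. n9.lab = 17  [17]
15. n9.ok = "nr"  ["nr"]
16. n9.live = -5  [b.lab - 24]
17. n12.lim = 13  [len(A₁.ok) + 11]
18. n13.lab = 10  [terminal]
19. n14.lab = 6  [terminal]
20. n15.live = 13  [terminal]
21. n12.pre = false  [b₀.lab > 10]
22. n12.cnt = "ry"  ["ry"]
23. n12.idx = false  [f.live > 13]
24. n5.lab = -7  [(if S.idx then A₂.lab else A₁.live) - 28]
25. n5.ok = "nrry"  [A₂.ok ++ S.cnt]
26. n5.live = 8  [A₂.lab * -1 + 25]
27. n3.lim = -5  [A.lab * -1 - 12]
28. n3.lab = 5  [A.lab * 2 + 19]
29. n0.pre = false  [b.lab > -5]
30. n0.cnt = "py"  ["py"]
31. n0.idx = true  [B.lab == 5]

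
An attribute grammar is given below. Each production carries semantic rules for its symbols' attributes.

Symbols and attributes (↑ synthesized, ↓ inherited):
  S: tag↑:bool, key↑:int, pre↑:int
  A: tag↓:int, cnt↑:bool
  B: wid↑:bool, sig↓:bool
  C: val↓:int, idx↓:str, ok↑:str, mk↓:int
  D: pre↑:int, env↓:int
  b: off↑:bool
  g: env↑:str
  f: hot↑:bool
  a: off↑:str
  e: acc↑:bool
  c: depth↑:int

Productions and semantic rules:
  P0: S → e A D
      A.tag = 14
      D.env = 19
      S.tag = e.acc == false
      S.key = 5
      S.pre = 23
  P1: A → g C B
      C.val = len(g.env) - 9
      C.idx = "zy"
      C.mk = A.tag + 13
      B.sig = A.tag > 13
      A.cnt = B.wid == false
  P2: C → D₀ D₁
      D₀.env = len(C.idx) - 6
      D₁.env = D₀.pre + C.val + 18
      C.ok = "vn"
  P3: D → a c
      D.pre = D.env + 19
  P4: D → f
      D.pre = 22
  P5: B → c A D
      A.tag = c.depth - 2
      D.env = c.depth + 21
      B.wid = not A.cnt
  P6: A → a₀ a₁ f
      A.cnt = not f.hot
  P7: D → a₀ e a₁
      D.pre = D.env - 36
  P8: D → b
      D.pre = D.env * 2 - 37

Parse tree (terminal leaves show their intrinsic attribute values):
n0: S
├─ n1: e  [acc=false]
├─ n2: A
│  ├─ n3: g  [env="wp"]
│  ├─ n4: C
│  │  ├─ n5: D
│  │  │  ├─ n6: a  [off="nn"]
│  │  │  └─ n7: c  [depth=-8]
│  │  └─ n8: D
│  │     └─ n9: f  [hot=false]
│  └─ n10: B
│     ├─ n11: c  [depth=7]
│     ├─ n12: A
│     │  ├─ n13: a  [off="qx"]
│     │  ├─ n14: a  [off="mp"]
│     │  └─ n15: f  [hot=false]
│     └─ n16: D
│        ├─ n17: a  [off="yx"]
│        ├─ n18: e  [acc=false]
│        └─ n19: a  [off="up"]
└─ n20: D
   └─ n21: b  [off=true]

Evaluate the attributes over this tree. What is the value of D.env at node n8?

26

1. n1.acc = false  [terminal]
2. n2.tag = 14  [14]
3. n3.env = "wp"  [terminal]
4. n4.val = -7  [len(g.env) - 9]
5. n4.idx = "zy"  ["zy"]
6. n4.mk = 27  [A.tag + 13]
7. n5.env = -4  [len(C.idx) - 6]
8. n6.off = "nn"  [terminal]
9. n7.depth = -8  [terminal]
10. n5.pre = 15  [D.env + 19]
11. n8.env = 26  [D₀.pre + C.val + 18]
12. n9.hot = false  [terminal]
13. n8.pre = 22  [22]
14. n4.ok = "vn"  ["vn"]
15. n10.sig = true  [A.tag > 13]
16. n11.depth = 7  [terminal]
17. n12.tag = 5  [c.depth - 2]
18. n13.off = "qx"  [terminal]
19. n14.off = "mp"  [terminal]
20. n15.hot = false  [terminal]
21. n12.cnt = true  [not f.hot]
22. n16.env = 28  [c.depth + 21]
23. n17.off = "yx"  [terminal]
24. n18.acc = false  [terminal]
25. n19.off = "up"  [terminal]
26. n16.pre = -8  [D.env - 36]
27. n10.wid = false  [not A.cnt]
28. n2.cnt = true  [B.wid == false]
29. n20.env = 19  [19]
30. n21.off = true  [terminal]
31. n20.pre = 1  [D.env * 2 - 37]
32. n0.tag = true  [e.acc == false]
33. n0.key = 5  [5]
34. n0.pre = 23  [23]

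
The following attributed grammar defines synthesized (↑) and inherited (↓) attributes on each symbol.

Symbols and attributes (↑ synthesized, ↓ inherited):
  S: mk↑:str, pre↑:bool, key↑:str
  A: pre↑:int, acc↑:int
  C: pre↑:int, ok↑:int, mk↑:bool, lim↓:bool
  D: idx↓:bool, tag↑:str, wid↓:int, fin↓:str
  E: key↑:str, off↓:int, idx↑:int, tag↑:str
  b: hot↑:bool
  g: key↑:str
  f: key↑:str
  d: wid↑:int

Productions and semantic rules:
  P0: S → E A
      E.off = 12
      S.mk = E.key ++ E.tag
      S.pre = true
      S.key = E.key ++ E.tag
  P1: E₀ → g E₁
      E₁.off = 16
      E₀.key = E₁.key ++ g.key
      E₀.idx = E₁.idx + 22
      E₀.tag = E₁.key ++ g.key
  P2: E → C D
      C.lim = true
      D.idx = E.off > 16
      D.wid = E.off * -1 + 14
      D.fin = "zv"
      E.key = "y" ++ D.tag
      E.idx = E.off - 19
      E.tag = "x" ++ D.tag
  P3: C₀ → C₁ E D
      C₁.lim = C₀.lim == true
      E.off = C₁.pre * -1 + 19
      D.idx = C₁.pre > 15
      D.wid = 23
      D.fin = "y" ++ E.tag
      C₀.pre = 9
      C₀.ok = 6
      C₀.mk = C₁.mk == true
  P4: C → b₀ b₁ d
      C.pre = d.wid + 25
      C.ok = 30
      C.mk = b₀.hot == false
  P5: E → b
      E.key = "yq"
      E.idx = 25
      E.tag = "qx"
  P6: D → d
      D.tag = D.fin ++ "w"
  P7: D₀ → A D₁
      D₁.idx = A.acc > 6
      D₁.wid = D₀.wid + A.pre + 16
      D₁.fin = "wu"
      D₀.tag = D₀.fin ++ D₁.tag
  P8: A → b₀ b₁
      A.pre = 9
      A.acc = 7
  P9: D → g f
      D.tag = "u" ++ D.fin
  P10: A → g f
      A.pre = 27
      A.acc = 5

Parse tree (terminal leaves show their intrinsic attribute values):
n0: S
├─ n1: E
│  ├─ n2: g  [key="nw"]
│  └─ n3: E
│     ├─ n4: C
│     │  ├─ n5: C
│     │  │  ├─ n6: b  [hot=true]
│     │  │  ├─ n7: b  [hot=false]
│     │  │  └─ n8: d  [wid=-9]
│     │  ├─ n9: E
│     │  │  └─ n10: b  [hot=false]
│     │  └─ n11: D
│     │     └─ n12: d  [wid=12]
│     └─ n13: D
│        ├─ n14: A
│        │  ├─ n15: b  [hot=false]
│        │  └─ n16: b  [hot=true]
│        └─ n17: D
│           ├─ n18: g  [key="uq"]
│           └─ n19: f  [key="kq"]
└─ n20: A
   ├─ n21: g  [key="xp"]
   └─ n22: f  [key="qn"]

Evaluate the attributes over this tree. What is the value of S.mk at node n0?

1. n1.off = 12  [12]
2. n2.key = "nw"  [terminal]
3. n3.off = 16  [16]
4. n4.lim = true  [true]
5. n5.lim = true  [C₀.lim == true]
6. n6.hot = true  [terminal]
7. n7.hot = false  [terminal]
8. n8.wid = -9  [terminal]
9. n5.pre = 16  [d.wid + 25]
10. n5.ok = 30  [30]
11. n5.mk = false  [b₀.hot == false]
12. n9.off = 3  [C₁.pre * -1 + 19]
13. n10.hot = false  [terminal]
14. n9.key = "yq"  ["yq"]
15. n9.idx = 25  [25]
16. n9.tag = "qx"  ["qx"]
17. n11.idx = true  [C₁.pre > 15]
18. n11.wid = 23  [23]
19. n11.fin = "yqx"  ["y" ++ E.tag]
20. n12.wid = 12  [terminal]
21. n11.tag = "yqxw"  [D.fin ++ "w"]
22. n4.pre = 9  [9]
23. n4.ok = 6  [6]
24. n4.mk = false  [C₁.mk == true]
25. n13.idx = false  [E.off > 16]
26. n13.wid = -2  [E.off * -1 + 14]
27. n13.fin = "zv"  ["zv"]
28. n15.hot = false  [terminal]
29. n16.hot = true  [terminal]
30. n14.pre = 9  [9]
31. n14.acc = 7  [7]
32. n17.idx = true  [A.acc > 6]
33. n17.wid = 23  [D₀.wid + A.pre + 16]
34. n17.fin = "wu"  ["wu"]
35. n18.key = "uq"  [terminal]
36. n19.key = "kq"  [terminal]
37. n17.tag = "uwu"  ["u" ++ D.fin]
38. n13.tag = "zvuwu"  [D₀.fin ++ D₁.tag]
39. n3.key = "yzvuwu"  ["y" ++ D.tag]
40. n3.idx = -3  [E.off - 19]
41. n3.tag = "xzvuwu"  ["x" ++ D.tag]
42. n1.key = "yzvuwunw"  [E₁.key ++ g.key]
43. n1.idx = 19  [E₁.idx + 22]
44. n1.tag = "yzvuwunw"  [E₁.key ++ g.key]
45. n21.key = "xp"  [terminal]
46. n22.key = "qn"  [terminal]
47. n20.pre = 27  [27]
48. n20.acc = 5  [5]
49. n0.mk = "yzvuwunwyzvuwunw"  [E.key ++ E.tag]
50. n0.pre = true  [true]
51. n0.key = "yzvuwunwyzvuwunw"  [E.key ++ E.tag]

"yzvuwunwyzvuwunw"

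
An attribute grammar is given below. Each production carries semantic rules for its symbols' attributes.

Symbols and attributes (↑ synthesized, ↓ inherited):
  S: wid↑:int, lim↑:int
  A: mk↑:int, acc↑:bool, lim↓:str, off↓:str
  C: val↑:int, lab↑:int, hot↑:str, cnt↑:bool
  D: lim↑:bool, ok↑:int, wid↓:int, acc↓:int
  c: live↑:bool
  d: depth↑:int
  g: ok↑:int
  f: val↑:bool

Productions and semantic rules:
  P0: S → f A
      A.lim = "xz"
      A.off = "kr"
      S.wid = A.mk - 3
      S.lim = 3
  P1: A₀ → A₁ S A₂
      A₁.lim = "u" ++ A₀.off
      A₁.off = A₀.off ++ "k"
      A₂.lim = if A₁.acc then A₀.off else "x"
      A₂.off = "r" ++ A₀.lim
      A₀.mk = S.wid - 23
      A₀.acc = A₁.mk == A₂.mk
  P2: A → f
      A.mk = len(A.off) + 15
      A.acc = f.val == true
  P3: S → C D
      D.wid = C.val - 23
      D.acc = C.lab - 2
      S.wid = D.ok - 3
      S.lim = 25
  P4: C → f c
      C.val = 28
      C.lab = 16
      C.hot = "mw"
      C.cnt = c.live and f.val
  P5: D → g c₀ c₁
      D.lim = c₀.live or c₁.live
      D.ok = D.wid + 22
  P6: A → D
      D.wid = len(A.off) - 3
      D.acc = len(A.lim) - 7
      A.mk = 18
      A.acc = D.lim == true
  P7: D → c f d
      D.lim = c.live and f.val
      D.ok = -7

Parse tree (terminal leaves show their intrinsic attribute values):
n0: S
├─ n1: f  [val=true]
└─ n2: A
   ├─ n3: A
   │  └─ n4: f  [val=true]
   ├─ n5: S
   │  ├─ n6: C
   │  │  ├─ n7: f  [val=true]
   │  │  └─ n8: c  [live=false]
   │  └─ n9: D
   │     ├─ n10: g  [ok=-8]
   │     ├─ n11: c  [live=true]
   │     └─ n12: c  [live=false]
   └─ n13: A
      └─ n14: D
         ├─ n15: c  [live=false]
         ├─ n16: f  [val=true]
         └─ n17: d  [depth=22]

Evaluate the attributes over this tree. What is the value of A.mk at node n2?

1

1. n1.val = true  [terminal]
2. n2.lim = "xz"  ["xz"]
3. n2.off = "kr"  ["kr"]
4. n3.lim = "ukr"  ["u" ++ A₀.off]
5. n3.off = "krk"  [A₀.off ++ "k"]
6. n4.val = true  [terminal]
7. n3.mk = 18  [len(A.off) + 15]
8. n3.acc = true  [f.val == true]
9. n7.val = true  [terminal]
10. n8.live = false  [terminal]
11. n6.val = 28  [28]
12. n6.lab = 16  [16]
13. n6.hot = "mw"  ["mw"]
14. n6.cnt = false  [c.live and f.val]
15. n9.wid = 5  [C.val - 23]
16. n9.acc = 14  [C.lab - 2]
17. n10.ok = -8  [terminal]
18. n11.live = true  [terminal]
19. n12.live = false  [terminal]
20. n9.lim = true  [c₀.live or c₁.live]
21. n9.ok = 27  [D.wid + 22]
22. n5.wid = 24  [D.ok - 3]
23. n5.lim = 25  [25]
24. n13.lim = "kr"  [if A₁.acc then A₀.off else "x"]
25. n13.off = "rxz"  ["r" ++ A₀.lim]
26. n14.wid = 0  [len(A.off) - 3]
27. n14.acc = -5  [len(A.lim) - 7]
28. n15.live = false  [terminal]
29. n16.val = true  [terminal]
30. n17.depth = 22  [terminal]
31. n14.lim = false  [c.live and f.val]
32. n14.ok = -7  [-7]
33. n13.mk = 18  [18]
34. n13.acc = false  [D.lim == true]
35. n2.mk = 1  [S.wid - 23]
36. n2.acc = true  [A₁.mk == A₂.mk]
37. n0.wid = -2  [A.mk - 3]
38. n0.lim = 3  [3]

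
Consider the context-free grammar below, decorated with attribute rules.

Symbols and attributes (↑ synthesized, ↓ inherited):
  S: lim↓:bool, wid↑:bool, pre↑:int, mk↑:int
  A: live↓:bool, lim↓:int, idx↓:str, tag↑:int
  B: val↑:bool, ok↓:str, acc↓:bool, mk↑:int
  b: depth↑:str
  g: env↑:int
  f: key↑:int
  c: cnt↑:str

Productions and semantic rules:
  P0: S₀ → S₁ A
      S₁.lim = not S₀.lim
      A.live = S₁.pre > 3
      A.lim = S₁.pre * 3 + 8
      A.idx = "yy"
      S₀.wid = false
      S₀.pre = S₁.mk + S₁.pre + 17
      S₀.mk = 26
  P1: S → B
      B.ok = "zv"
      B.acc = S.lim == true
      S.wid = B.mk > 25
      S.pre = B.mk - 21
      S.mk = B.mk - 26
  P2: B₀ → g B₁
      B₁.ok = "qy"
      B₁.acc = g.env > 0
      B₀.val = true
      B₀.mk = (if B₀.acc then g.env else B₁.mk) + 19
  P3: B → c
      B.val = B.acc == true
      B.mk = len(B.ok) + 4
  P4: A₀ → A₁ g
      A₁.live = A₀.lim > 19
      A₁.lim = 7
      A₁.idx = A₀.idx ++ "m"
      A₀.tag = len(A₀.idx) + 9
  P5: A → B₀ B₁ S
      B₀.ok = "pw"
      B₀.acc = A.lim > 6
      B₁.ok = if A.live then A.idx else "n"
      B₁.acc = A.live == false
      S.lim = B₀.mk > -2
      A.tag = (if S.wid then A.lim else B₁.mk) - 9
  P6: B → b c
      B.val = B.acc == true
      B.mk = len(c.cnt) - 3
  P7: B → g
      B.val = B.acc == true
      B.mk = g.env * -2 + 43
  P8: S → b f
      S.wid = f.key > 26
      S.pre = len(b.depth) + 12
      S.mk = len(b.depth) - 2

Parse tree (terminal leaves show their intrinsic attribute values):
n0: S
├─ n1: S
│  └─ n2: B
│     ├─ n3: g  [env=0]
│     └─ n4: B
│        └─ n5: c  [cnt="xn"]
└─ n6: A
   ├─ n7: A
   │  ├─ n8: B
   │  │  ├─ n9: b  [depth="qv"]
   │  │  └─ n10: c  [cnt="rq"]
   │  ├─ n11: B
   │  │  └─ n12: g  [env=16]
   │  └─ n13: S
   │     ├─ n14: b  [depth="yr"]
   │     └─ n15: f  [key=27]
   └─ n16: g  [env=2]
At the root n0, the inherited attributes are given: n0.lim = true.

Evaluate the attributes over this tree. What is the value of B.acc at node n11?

1. n0.lim = true  [given at root]
2. n1.lim = false  [not S₀.lim]
3. n2.ok = "zv"  ["zv"]
4. n2.acc = false  [S.lim == true]
5. n3.env = 0  [terminal]
6. n4.ok = "qy"  ["qy"]
7. n4.acc = false  [g.env > 0]
8. n5.cnt = "xn"  [terminal]
9. n4.val = false  [B.acc == true]
10. n4.mk = 6  [len(B.ok) + 4]
11. n2.val = true  [true]
12. n2.mk = 25  [(if B₀.acc then g.env else B₁.mk) + 19]
13. n1.wid = false  [B.mk > 25]
14. n1.pre = 4  [B.mk - 21]
15. n1.mk = -1  [B.mk - 26]
16. n6.live = true  [S₁.pre > 3]
17. n6.lim = 20  [S₁.pre * 3 + 8]
18. n6.idx = "yy"  ["yy"]
19. n7.live = true  [A₀.lim > 19]
20. n7.lim = 7  [7]
21. n7.idx = "yym"  [A₀.idx ++ "m"]
22. n8.ok = "pw"  ["pw"]
23. n8.acc = true  [A.lim > 6]
24. n9.depth = "qv"  [terminal]
25. n10.cnt = "rq"  [terminal]
26. n8.val = true  [B.acc == true]
27. n8.mk = -1  [len(c.cnt) - 3]
28. n11.ok = "yym"  [if A.live then A.idx else "n"]
29. n11.acc = false  [A.live == false]
30. n12.env = 16  [terminal]
31. n11.val = false  [B.acc == true]
32. n11.mk = 11  [g.env * -2 + 43]
33. n13.lim = true  [B₀.mk > -2]
34. n14.depth = "yr"  [terminal]
35. n15.key = 27  [terminal]
36. n13.wid = true  [f.key > 26]
37. n13.pre = 14  [len(b.depth) + 12]
38. n13.mk = 0  [len(b.depth) - 2]
39. n7.tag = -2  [(if S.wid then A.lim else B₁.mk) - 9]
40. n16.env = 2  [terminal]
41. n6.tag = 11  [len(A₀.idx) + 9]
42. n0.wid = false  [false]
43. n0.pre = 20  [S₁.mk + S₁.pre + 17]
44. n0.mk = 26  [26]

false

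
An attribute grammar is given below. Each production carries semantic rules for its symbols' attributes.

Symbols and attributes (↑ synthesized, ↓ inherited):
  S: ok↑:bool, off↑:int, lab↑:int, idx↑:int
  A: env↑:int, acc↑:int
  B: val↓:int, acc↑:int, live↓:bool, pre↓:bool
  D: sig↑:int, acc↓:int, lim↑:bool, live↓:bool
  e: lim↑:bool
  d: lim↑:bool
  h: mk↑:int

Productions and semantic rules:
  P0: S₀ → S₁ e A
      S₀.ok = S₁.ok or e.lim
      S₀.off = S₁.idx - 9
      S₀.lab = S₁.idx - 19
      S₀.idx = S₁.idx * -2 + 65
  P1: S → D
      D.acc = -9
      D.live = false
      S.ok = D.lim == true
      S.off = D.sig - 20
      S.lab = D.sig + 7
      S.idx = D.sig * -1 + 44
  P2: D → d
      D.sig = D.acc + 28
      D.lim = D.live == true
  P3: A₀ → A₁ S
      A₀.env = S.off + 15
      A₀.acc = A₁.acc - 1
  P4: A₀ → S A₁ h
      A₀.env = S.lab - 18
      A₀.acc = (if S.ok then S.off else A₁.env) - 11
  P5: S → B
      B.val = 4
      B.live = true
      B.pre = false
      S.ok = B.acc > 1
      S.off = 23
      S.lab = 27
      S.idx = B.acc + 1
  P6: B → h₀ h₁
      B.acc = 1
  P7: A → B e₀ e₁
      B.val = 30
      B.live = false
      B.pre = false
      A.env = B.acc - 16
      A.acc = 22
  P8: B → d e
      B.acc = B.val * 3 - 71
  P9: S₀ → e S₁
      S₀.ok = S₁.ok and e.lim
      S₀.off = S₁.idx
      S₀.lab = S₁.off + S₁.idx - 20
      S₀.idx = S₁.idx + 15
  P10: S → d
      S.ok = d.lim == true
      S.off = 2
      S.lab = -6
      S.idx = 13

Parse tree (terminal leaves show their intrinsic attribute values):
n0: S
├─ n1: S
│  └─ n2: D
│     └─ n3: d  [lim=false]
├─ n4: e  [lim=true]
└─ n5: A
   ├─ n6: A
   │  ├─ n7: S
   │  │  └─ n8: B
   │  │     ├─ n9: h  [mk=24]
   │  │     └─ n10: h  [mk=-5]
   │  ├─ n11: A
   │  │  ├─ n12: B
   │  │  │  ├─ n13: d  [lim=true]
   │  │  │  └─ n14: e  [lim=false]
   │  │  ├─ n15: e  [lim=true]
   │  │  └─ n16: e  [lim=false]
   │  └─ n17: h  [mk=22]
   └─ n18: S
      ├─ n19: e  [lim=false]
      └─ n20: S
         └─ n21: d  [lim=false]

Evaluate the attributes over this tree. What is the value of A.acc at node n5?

1. n2.acc = -9  [-9]
2. n2.live = false  [false]
3. n3.lim = false  [terminal]
4. n2.sig = 19  [D.acc + 28]
5. n2.lim = false  [D.live == true]
6. n1.ok = false  [D.lim == true]
7. n1.off = -1  [D.sig - 20]
8. n1.lab = 26  [D.sig + 7]
9. n1.idx = 25  [D.sig * -1 + 44]
10. n4.lim = true  [terminal]
11. n8.val = 4  [4]
12. n8.live = true  [true]
13. n8.pre = false  [false]
14. n9.mk = 24  [terminal]
15. n10.mk = -5  [terminal]
16. n8.acc = 1  [1]
17. n7.ok = false  [B.acc > 1]
18. n7.off = 23  [23]
19. n7.lab = 27  [27]
20. n7.idx = 2  [B.acc + 1]
21. n12.val = 30  [30]
22. n12.live = false  [false]
23. n12.pre = false  [false]
24. n13.lim = true  [terminal]
25. n14.lim = false  [terminal]
26. n12.acc = 19  [B.val * 3 - 71]
27. n15.lim = true  [terminal]
28. n16.lim = false  [terminal]
29. n11.env = 3  [B.acc - 16]
30. n11.acc = 22  [22]
31. n17.mk = 22  [terminal]
32. n6.env = 9  [S.lab - 18]
33. n6.acc = -8  [(if S.ok then S.off else A₁.env) - 11]
34. n19.lim = false  [terminal]
35. n21.lim = false  [terminal]
36. n20.ok = false  [d.lim == true]
37. n20.off = 2  [2]
38. n20.lab = -6  [-6]
39. n20.idx = 13  [13]
40. n18.ok = false  [S₁.ok and e.lim]
41. n18.off = 13  [S₁.idx]
42. n18.lab = -5  [S₁.off + S₁.idx - 20]
43. n18.idx = 28  [S₁.idx + 15]
44. n5.env = 28  [S.off + 15]
45. n5.acc = -9  [A₁.acc - 1]
46. n0.ok = true  [S₁.ok or e.lim]
47. n0.off = 16  [S₁.idx - 9]
48. n0.lab = 6  [S₁.idx - 19]
49. n0.idx = 15  [S₁.idx * -2 + 65]

-9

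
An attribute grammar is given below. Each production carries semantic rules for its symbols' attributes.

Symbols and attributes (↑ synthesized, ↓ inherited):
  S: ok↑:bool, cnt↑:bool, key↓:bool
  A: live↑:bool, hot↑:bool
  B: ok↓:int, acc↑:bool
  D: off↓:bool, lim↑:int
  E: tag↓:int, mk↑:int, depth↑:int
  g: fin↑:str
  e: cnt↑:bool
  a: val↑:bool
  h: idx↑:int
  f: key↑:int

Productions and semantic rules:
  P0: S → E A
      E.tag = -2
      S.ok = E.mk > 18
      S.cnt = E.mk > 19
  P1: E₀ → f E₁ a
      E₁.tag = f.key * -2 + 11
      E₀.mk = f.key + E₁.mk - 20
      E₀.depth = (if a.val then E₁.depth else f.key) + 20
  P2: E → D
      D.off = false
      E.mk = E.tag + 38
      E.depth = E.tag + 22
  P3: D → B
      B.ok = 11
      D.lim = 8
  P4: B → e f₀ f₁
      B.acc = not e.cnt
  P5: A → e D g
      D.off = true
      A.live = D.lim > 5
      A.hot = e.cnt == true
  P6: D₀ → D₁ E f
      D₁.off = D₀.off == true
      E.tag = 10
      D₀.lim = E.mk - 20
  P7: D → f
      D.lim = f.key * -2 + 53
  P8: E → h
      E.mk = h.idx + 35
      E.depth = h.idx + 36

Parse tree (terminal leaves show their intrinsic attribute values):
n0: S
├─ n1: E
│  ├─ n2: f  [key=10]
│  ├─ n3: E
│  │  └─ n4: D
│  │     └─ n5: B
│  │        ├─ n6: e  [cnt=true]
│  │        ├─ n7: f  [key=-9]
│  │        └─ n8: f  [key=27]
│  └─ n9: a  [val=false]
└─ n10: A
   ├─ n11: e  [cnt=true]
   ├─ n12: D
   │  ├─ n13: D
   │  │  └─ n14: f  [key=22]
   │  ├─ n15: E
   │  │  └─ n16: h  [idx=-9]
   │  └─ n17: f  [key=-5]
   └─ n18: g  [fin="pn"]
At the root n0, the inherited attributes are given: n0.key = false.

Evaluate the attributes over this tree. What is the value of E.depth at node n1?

1. n0.key = false  [given at root]
2. n1.tag = -2  [-2]
3. n2.key = 10  [terminal]
4. n3.tag = -9  [f.key * -2 + 11]
5. n4.off = false  [false]
6. n5.ok = 11  [11]
7. n6.cnt = true  [terminal]
8. n7.key = -9  [terminal]
9. n8.key = 27  [terminal]
10. n5.acc = false  [not e.cnt]
11. n4.lim = 8  [8]
12. n3.mk = 29  [E.tag + 38]
13. n3.depth = 13  [E.tag + 22]
14. n9.val = false  [terminal]
15. n1.mk = 19  [f.key + E₁.mk - 20]
16. n1.depth = 30  [(if a.val then E₁.depth else f.key) + 20]
17. n11.cnt = true  [terminal]
18. n12.off = true  [true]
19. n13.off = true  [D₀.off == true]
20. n14.key = 22  [terminal]
21. n13.lim = 9  [f.key * -2 + 53]
22. n15.tag = 10  [10]
23. n16.idx = -9  [terminal]
24. n15.mk = 26  [h.idx + 35]
25. n15.depth = 27  [h.idx + 36]
26. n17.key = -5  [terminal]
27. n12.lim = 6  [E.mk - 20]
28. n18.fin = "pn"  [terminal]
29. n10.live = true  [D.lim > 5]
30. n10.hot = true  [e.cnt == true]
31. n0.ok = true  [E.mk > 18]
32. n0.cnt = false  [E.mk > 19]

30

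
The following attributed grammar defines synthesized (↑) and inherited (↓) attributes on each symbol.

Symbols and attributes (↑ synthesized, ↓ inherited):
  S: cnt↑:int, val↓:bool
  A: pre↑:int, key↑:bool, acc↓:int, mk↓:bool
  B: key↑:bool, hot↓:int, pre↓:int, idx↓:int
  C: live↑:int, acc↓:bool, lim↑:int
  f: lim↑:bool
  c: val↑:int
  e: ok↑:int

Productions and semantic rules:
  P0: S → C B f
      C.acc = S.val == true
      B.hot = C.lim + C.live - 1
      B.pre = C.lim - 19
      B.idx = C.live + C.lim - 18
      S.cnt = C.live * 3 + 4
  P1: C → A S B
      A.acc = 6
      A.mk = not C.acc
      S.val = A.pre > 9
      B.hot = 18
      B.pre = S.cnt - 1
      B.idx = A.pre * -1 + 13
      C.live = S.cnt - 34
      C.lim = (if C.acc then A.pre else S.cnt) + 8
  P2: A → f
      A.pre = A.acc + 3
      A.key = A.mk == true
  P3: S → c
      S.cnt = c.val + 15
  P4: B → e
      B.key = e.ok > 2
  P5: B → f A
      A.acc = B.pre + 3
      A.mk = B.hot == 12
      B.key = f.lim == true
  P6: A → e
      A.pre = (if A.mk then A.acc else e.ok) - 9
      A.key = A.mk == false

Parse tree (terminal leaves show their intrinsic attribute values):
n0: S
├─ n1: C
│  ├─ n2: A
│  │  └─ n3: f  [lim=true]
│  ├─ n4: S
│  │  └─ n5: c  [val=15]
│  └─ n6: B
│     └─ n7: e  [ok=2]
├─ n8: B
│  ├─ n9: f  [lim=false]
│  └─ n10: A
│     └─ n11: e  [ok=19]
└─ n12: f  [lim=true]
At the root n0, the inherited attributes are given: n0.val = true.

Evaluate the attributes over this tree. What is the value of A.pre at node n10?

1. n0.val = true  [given at root]
2. n1.acc = true  [S.val == true]
3. n2.acc = 6  [6]
4. n2.mk = false  [not C.acc]
5. n3.lim = true  [terminal]
6. n2.pre = 9  [A.acc + 3]
7. n2.key = false  [A.mk == true]
8. n4.val = false  [A.pre > 9]
9. n5.val = 15  [terminal]
10. n4.cnt = 30  [c.val + 15]
11. n6.hot = 18  [18]
12. n6.pre = 29  [S.cnt - 1]
13. n6.idx = 4  [A.pre * -1 + 13]
14. n7.ok = 2  [terminal]
15. n6.key = false  [e.ok > 2]
16. n1.live = -4  [S.cnt - 34]
17. n1.lim = 17  [(if C.acc then A.pre else S.cnt) + 8]
18. n8.hot = 12  [C.lim + C.live - 1]
19. n8.pre = -2  [C.lim - 19]
20. n8.idx = -5  [C.live + C.lim - 18]
21. n9.lim = false  [terminal]
22. n10.acc = 1  [B.pre + 3]
23. n10.mk = true  [B.hot == 12]
24. n11.ok = 19  [terminal]
25. n10.pre = -8  [(if A.mk then A.acc else e.ok) - 9]
26. n10.key = false  [A.mk == false]
27. n8.key = false  [f.lim == true]
28. n12.lim = true  [terminal]
29. n0.cnt = -8  [C.live * 3 + 4]

-8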